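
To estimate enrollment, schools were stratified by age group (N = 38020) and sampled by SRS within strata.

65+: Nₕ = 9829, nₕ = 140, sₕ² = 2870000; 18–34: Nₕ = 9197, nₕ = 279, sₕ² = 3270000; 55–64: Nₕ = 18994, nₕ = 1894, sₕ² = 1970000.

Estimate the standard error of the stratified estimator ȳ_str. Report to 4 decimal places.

Var(ȳ_str) = Σₕ Wₕ²(1 − fₕ)sₕ²/nₕ with Wₕ = Nₕ/N, N = 38020.
65+: Wₕ = 0.25852183; term = 0.25852183²·(1 − 0.01424356)·2870000/140 = 1350.5726.
18–34: Wₕ = 0.24189900; term = 0.24189900²·(1 − 0.03033598)·3270000/279 = 665.01735.
55–64: Wₕ = 0.49957917; term = 0.49957917²·(1 − 0.09971570)·1970000/1894 = 233.70853.
Sum = 2249.2985.
SE = √(2249.2985) = 47.4268.

47.4268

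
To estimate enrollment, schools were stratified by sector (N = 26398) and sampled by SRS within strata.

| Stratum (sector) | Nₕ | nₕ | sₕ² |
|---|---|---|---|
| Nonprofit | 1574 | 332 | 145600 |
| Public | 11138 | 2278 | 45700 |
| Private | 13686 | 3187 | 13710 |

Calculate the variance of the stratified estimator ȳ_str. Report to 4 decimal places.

Var(ȳ_str) = Σₕ Wₕ²(1 − fₕ)sₕ²/nₕ with Wₕ = Nₕ/N, N = 26398.
Nonprofit: Wₕ = 0.05962573; term = 0.05962573²·(1 − 0.21092757)·145600/332 = 1.2302902.
Public: Wₕ = 0.42192590; term = 0.42192590²·(1 − 0.20452505)·45700/2278 = 2.8409355.
Private: Wₕ = 0.51844837; term = 0.51844837²·(1 − 0.23286570)·13710/3187 = 0.88702899.
Sum = 4.9582547.

4.9583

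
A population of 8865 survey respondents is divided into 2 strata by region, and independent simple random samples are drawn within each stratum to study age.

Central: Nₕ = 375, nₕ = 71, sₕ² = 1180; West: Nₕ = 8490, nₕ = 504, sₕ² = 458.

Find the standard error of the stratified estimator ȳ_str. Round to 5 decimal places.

0.89895

Var(ȳ_str) = Σₕ Wₕ²(1 − fₕ)sₕ²/nₕ with Wₕ = Nₕ/N, N = 8865.
Central: Wₕ = 0.04230118; term = 0.04230118²·(1 − 0.18933333)·1180/71 = 0.024108547.
West: Wₕ = 0.95769882; term = 0.95769882²·(1 − 0.05936396)·458/504 = 0.7839971.
Sum = 0.80810565.
SE = √(0.80810565) = 0.89895.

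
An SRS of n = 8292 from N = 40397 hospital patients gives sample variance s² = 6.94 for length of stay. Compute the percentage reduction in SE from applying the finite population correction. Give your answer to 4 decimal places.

f = n/N = 8292/40397 = 0.20526277.
SE_no-fpc = √(s²/n) = 0.02893011; SE_fpc = √((1−f)s²/n) = 0.025790625.
Ratio = √(1−f) = 0.89148036. Reduction = 100·(1 − 0.89148036) = 10.8520%.

10.8520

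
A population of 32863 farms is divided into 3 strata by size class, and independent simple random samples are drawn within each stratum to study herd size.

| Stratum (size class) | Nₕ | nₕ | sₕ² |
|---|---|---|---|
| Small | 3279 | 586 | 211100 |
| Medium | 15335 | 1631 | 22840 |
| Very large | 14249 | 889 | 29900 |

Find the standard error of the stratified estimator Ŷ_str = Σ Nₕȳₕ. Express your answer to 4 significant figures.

111900

Var(Ŷ_str) = Σₕ Nₕ²(1 − fₕ)sₕ²/nₕ.
Small: 3279²·(1 − 586/3279)·211100/586 = 3.1810346 × 10^9.
Medium: 15335²·(1 − 1631/15335)·22840/1631 = 2.9428848 × 10^9.
Very large: 14249²·(1 − 889/14249)·29900/889 = 6.4026575 × 10^9.
Sum = 1.2526577 × 10^10.
SE = √(1.2526577 × 10^10) = 111900.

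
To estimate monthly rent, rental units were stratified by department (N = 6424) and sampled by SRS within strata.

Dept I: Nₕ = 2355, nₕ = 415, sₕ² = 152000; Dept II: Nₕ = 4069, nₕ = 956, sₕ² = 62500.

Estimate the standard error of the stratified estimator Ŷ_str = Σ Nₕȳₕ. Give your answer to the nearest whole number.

Var(Ŷ_str) = Σₕ Nₕ²(1 − fₕ)sₕ²/nₕ.
Dept I: 2355²·(1 − 415/2355)·152000/415 = 1.6733552 × 10^9.
Dept II: 4069²·(1 − 956/4069)·62500/956 = 8.2811173 × 10^8.
Sum = 2.5014669 × 10^9.
SE = √(2.5014669 × 10^9) = 50015.

50015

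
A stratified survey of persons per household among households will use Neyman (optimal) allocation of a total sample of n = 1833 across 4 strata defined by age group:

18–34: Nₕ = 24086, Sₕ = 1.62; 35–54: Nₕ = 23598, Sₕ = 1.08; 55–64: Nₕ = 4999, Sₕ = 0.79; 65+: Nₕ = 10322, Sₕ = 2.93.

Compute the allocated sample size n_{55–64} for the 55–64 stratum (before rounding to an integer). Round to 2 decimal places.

Neyman allocation: nₕ = n·NₕSₕ / Σⱼ NⱼSⱼ.
Σ NⱼSⱼ = 24086·1.62 + 23598·1.08 + 4999·0.79 + 10322·2.93 = 98697.83.
n_{55–64} = 1833·4999·0.79 / 98697.83 = 73.34.

73.34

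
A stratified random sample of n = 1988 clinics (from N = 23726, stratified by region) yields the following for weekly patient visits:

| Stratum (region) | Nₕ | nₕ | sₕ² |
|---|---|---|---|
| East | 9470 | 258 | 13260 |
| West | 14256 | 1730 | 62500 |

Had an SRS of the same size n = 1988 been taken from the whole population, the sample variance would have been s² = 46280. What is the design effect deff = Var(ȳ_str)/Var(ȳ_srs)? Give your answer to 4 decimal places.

Var(ȳ_str) = Σ Wₕ²(1−fₕ)sₕ²/nₕ with Wₕ = Nₕ/23726:
  East: (9470/23726)²·(1−258/9470)·13260/258 = 7.9648697
  West: (14256/23726)²·(1−1730/14256)·62500/1730 = 11.460273
  → Var(ȳ_str) = 19.425143.
Var(ȳ_srs) = (1 − 1988/23726)·46280/1988 = 21.329075.
deff = 19.425143 / 21.329075 = 0.9107.

0.9107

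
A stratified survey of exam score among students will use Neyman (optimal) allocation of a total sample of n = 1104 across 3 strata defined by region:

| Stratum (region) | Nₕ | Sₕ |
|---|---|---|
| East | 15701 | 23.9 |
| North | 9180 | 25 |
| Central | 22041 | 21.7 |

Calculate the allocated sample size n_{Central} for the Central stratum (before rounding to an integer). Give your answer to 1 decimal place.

487.5

Neyman allocation: nₕ = n·NₕSₕ / Σⱼ NⱼSⱼ.
Σ NⱼSⱼ = 15701·23.9 + 9180·25 + 22041·21.7 = 1.0830436 × 10^6.
n_{Central} = 1104·22041·21.7 / (1.0830436 × 10^6) = 487.5.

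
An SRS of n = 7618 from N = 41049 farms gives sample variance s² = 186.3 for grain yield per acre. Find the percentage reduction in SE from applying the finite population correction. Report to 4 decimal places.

f = n/N = 7618/41049 = 0.18558308.
SE_no-fpc = √(s²/n) = 0.1563817; SE_fpc = √((1−f)s²/n) = 0.14112675.
Ratio = √(1−f) = 0.90245051. Reduction = 100·(1 − 0.90245051) = 9.7549%.

9.7549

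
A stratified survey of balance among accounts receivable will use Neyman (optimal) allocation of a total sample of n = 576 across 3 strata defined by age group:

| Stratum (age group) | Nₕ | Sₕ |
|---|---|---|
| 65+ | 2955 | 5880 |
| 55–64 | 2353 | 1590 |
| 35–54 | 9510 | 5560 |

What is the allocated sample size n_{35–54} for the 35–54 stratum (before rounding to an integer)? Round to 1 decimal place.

411.6

Neyman allocation: nₕ = n·NₕSₕ / Σⱼ NⱼSⱼ.
Σ NⱼSⱼ = 2955·5880 + 2353·1590 + 9510·5560 = 7.399227 × 10^7.
n_{35–54} = 576·9510·5560 / (7.399227 × 10^7) = 411.6.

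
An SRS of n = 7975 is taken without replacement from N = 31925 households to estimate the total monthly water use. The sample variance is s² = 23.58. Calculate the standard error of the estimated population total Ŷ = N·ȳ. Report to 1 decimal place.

Var(Ŷ) = N²·Var(ȳ) = N²·(1 − n/N)·s²/n.
f = 7975/31925 = 0.24980423; Var(ȳ) = 0.75019577·23.58/7975 = 0.0022181337.
Var(Ŷ) = 31925² · 0.0022181337 = 2.2607343 × 10^6.
SE(Ŷ) = √(2.2607343 × 10^6) = 1503.6.

1503.6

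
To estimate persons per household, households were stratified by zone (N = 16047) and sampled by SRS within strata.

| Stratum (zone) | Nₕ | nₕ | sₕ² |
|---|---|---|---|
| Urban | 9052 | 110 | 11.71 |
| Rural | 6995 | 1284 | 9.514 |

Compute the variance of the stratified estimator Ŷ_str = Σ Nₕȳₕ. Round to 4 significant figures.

Var(Ŷ_str) = Σₕ Nₕ²(1 − fₕ)sₕ²/nₕ.
Urban: 9052²·(1 − 110/9052)·11.71/110 = 8.6167486 × 10^6.
Rural: 6995²·(1 − 1284/6995)·9.514/1284 = 296004.29.
Sum = 8.9127529 × 10^6.

8.913 × 10^6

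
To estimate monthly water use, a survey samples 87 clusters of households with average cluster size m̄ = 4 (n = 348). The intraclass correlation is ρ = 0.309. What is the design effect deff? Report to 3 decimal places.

1.927

deff = 1 + (4 − 1)·0.309 = 1 + 0.927 = 1.927.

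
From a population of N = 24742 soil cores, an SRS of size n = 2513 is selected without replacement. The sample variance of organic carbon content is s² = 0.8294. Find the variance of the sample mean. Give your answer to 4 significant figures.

Under SRS without replacement, Var(ȳ) = (1 − f)·s²/n with f = n/N = 2513/24742 = 0.10156818.
Var(ȳ) = (1 − 0.10156818)·0.8294/2513 = 0.89843182·3.3004377 × 10^-4 = 2.9652183 × 10^-4.

2.965 × 10^-4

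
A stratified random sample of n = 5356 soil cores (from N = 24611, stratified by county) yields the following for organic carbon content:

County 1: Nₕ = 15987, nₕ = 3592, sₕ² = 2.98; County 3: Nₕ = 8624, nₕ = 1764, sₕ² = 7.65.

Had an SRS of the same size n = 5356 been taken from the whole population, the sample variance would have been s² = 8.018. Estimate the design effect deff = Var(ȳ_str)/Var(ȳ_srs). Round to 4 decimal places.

0.5934

Var(ȳ_str) = Σ Wₕ²(1−fₕ)sₕ²/nₕ with Wₕ = Nₕ/24611:
  County 1: (15987/24611)²·(1−3592/15987)·2.98/3592 = 2.7141567 × 10^-4
  County 3: (8624/24611)²·(1−1764/8624)·7.65/1764 = 4.2358171 × 10^-4
  → Var(ȳ_str) = 6.9499738 × 10^-4.
Var(ȳ_srs) = (1 − 5356/24611)·8.018/5356 = 0.0011712234.
deff = (6.9499738 × 10^-4) / 0.0011712234 = 0.5934.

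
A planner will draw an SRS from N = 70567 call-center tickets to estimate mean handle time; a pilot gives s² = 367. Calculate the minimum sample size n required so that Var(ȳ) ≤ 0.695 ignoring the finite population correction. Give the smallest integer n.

529

Without fpc, n₀ = s²/D = 367/0.695 = 528.0576.
Rounding up, n = 529.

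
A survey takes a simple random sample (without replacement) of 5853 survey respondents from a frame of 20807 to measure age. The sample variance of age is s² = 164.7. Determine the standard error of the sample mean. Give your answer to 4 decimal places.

Under SRS without replacement, Var(ȳ) = (1 − f)·s²/n with f = n/N = 5853/20807 = 0.28129956.
Var(ȳ) = (1 − 0.28129956)·164.7/5853 = 0.71870044·0.028139416 = 0.02022381.
SE(ȳ) = √(0.02022381) = 0.1422.

0.1422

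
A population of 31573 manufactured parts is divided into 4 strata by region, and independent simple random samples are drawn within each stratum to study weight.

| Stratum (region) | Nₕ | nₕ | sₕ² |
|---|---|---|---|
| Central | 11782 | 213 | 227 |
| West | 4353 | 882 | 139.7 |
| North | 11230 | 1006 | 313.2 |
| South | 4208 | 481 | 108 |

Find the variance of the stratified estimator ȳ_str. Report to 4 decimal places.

0.1875

Var(ȳ_str) = Σₕ Wₕ²(1 − fₕ)sₕ²/nₕ with Wₕ = Nₕ/N, N = 31573.
Central: Wₕ = 0.37316695; term = 0.37316695²·(1 − 0.01807842)·227/213 = 0.14572343.
West: Wₕ = 0.13787097; term = 0.13787097²·(1 − 0.20261888)·139.7/882 = 0.0024007083.
North: Wₕ = 0.35568365; term = 0.35568365²·(1 − 0.08958148)·313.2/1006 = 0.035858546.
South: Wₕ = 0.13327843; term = 0.13327843²·(1 − 0.11430608)·108/481 = 0.0035324995.
Sum = 0.18751518.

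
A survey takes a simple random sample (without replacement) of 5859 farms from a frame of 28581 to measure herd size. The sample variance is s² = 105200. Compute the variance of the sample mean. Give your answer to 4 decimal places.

14.2745

Under SRS without replacement, Var(ȳ) = (1 − f)·s²/n with f = n/N = 5859/28581 = 0.20499633.
Var(ȳ) = (1 − 0.20499633)·105200/5859 = 0.79500367·17.955282 = 14.274516.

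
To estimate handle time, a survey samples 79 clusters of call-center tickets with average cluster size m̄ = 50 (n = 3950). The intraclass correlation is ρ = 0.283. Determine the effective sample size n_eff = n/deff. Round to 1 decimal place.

265.7

deff = 1 + (50 − 1)·0.283 = 1 + 13.867 = 14.867.
n_eff = 3950 / 14.867 = 265.7.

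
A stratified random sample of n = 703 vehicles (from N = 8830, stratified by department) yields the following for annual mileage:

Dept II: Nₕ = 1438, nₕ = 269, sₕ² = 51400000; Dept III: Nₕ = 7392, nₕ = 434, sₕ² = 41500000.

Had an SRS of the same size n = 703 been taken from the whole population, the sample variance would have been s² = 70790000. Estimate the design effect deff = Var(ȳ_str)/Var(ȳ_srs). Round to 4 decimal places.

Var(ȳ_str) = Σ Wₕ²(1−fₕ)sₕ²/nₕ with Wₕ = Nₕ/8830:
  Dept II: (1438/8830)²·(1−269/1438)·51400000/269 = 4119.6738
  Dept III: (7392/8830)²·(1−434/7392)·41500000/434 = 63078.788
  → Var(ȳ_str) = 67198.462.
Var(ȳ_srs) = (1 − 703/8830)·70790000/703 = 92680.025.
deff = 67198.462 / 92680.025 = 0.7251.

0.7251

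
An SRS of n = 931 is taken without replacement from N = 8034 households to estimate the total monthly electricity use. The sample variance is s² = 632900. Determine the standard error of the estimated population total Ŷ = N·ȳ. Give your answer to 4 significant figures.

Var(Ŷ) = N²·Var(ȳ) = N²·(1 − n/N)·s²/n.
f = 931/8034 = 0.11588250; Var(ȳ) = 0.88411750·632900/931 = 601.02896.
Var(Ŷ) = 8034² · 601.02896 = 3.8793508 × 10^10.
SE(Ŷ) = √(3.8793508 × 10^10) = 197000.

197000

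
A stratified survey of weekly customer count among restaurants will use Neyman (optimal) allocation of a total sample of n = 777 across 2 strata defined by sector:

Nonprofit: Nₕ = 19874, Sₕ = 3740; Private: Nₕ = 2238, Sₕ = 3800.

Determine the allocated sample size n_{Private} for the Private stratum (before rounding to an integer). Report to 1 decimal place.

79.8

Neyman allocation: nₕ = n·NₕSₕ / Σⱼ NⱼSⱼ.
Σ NⱼSⱼ = 19874·3740 + 2238·3800 = 8.283316 × 10^7.
n_{Private} = 777·2238·3800 / (8.283316 × 10^7) = 79.8.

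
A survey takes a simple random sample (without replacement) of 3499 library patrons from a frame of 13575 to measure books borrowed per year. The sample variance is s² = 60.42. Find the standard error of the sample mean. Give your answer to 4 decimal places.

Under SRS without replacement, Var(ȳ) = (1 − f)·s²/n with f = n/N = 3499/13575 = 0.25775322.
Var(ȳ) = (1 − 0.25775322)·60.42/3499 = 0.74224678·0.017267791 = 0.012816962.
SE(ȳ) = √(0.012816962) = 0.1132.

0.1132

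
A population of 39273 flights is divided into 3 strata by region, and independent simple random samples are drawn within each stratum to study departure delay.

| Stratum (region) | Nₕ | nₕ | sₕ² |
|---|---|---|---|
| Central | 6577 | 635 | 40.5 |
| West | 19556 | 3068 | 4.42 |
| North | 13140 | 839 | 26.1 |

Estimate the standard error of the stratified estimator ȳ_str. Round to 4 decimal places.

Var(ȳ_str) = Σₕ Wₕ²(1 − fₕ)sₕ²/nₕ with Wₕ = Nₕ/N, N = 39273.
Central: Wₕ = 0.16746874; term = 0.16746874²·(1 − 0.09654858)·40.5/635 = 0.0016160457.
West: Wₕ = 0.49795025; term = 0.49795025²·(1 − 0.15688280)·4.42/3068 = 3.0118044 × 10^-4.
North: Wₕ = 0.33458101; term = 0.33458101²·(1 − 0.06385084)·26.1/839 = 0.0032600644.
Sum = 0.0051772905.
SE = √(0.0051772905) = 0.0720.

0.0720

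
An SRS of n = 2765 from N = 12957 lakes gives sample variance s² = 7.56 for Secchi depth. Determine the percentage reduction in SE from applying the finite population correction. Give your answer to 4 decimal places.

f = n/N = 2765/12957 = 0.21339816.
SE_no-fpc = √(s²/n) = 0.05228936; SE_fpc = √((1−f)s²/n) = 0.046375735.
Ratio = √(1−f) = 0.88690577. Reduction = 100·(1 − 0.88690577) = 11.3094%.

11.3094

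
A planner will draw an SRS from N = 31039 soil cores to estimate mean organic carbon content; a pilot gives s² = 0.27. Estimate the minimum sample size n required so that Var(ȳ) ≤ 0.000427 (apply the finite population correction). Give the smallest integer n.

620

Without fpc, n₀ = s²/D = 0.27/0.000427 = 632.3185.
With fpc, (1 − n/N)·s²/n ≤ D requires n ≥ n₀/(1 + n₀/N) = 632.3185/(1 + 632.3185/31039) = 619.6942.
Rounding up, n = 620.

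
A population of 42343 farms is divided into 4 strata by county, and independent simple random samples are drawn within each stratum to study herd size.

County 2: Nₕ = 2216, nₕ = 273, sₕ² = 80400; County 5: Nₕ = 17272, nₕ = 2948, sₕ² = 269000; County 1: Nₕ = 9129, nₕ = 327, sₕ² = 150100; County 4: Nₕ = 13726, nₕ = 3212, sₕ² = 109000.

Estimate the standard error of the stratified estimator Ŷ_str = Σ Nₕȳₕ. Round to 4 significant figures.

Var(Ŷ_str) = Σₕ Nₕ²(1 − fₕ)sₕ²/nₕ.
County 2: 2216²·(1 − 273/2216)·80400/273 = 1.2680488 × 10^9.
County 5: 17272²·(1 − 2948/17272)·269000/2948 = 2.2575207 × 10^10.
County 1: 9129²·(1 − 327/9129)·150100/327 = 3.6883957 × 10^10.
County 4: 13726²·(1 − 3212/13726)·109000/3212 = 4.8973701 × 10^9.
Sum = 6.5624583 × 10^10.
SE = √(6.5624583 × 10^10) = 256200.

256200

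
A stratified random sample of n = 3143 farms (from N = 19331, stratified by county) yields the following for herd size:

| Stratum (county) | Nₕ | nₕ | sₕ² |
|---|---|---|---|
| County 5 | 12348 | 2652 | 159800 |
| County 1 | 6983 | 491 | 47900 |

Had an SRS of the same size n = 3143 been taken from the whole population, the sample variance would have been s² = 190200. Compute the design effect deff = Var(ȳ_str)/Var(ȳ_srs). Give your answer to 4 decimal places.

Var(ȳ_str) = Σ Wₕ²(1−fₕ)sₕ²/nₕ with Wₕ = Nₕ/19331:
  County 5: (12348/19331)²·(1−2652/12348)·159800/2652 = 19.305624
  County 1: (6983/19331)²·(1−491/6983)·47900/491 = 11.834937
  → Var(ȳ_str) = 31.140561.
Var(ȳ_srs) = (1 − 3143/19331)·190200/3143 = 50.676313.
deff = 31.140561 / 50.676313 = 0.6145.

0.6145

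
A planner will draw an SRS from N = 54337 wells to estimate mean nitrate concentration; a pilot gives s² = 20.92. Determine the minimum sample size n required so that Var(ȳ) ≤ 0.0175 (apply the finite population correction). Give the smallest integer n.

Without fpc, n₀ = s²/D = 20.92/0.0175 = 1195.4286.
With fpc, (1 − n/N)·s²/n ≤ D requires n ≥ n₀/(1 + n₀/N) = 1195.4286/(1 + 1195.4286/54337) = 1169.6950.
Rounding up, n = 1170.

1170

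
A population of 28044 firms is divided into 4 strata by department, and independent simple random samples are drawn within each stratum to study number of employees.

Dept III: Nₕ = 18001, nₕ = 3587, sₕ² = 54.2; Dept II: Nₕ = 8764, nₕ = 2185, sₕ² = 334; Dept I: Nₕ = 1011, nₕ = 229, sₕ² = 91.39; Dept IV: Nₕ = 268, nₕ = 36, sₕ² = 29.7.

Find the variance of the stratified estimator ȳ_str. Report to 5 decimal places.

Var(ȳ_str) = Σₕ Wₕ²(1 − fₕ)sₕ²/nₕ with Wₕ = Nₕ/N, N = 28044.
Dept III: Wₕ = 0.64188418; term = 0.64188418²·(1 − 0.19926671)·54.2/3587 = 0.0049850457.
Dept II: Wₕ = 0.31250891; term = 0.31250891²·(1 − 0.24931538)·334/2185 = 0.01120669.
Dept I: Wₕ = 0.03605049; term = 0.03605049²·(1 − 0.22650841)·91.39/229 = 4.0118177 × 10^-4.
Dept IV: Wₕ = 0.00955641; term = 0.00955641²·(1 − 0.13432836)·29.7/36 = 6.5222405 × 10^-5.
Sum = 0.01665814.

0.01666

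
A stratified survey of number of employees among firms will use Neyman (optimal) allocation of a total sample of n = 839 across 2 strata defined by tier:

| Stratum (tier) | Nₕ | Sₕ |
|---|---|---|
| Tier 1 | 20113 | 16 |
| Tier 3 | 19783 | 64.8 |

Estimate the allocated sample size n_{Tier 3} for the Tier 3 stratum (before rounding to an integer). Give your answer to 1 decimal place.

670.6

Neyman allocation: nₕ = n·NₕSₕ / Σⱼ NⱼSⱼ.
Σ NⱼSⱼ = 20113·16 + 19783·64.8 = 1.6037464 × 10^6.
n_{Tier 3} = 839·19783·64.8 / (1.6037464 × 10^6) = 670.6.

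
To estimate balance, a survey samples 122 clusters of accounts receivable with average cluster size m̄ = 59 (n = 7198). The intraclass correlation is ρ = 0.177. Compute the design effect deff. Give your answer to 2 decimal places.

deff = 1 + (59 − 1)·0.177 = 1 + 10.266 = 11.266.

11.27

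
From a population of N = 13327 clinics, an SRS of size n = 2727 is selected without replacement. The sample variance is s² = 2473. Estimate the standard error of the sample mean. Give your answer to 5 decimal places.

0.84929

Under SRS without replacement, Var(ȳ) = (1 − f)·s²/n with f = n/N = 2727/13327 = 0.20462220.
Var(ȳ) = (1 − 0.20462220)·2473/2727 = 0.79537780·0.90685735 = 0.72129421.
SE(ȳ) = √(0.72129421) = 0.84929.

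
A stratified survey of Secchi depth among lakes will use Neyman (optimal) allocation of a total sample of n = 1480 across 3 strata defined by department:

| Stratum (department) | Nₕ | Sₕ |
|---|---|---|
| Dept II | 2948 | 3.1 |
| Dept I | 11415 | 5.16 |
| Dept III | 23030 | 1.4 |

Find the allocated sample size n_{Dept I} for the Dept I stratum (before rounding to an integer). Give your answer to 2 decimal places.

Neyman allocation: nₕ = n·NₕSₕ / Σⱼ NⱼSⱼ.
Σ NⱼSⱼ = 2948·3.1 + 11415·5.16 + 23030·1.4 = 100282.2.
n_{Dept I} = 1480·11415·5.16 / 100282.2 = 869.29.

869.29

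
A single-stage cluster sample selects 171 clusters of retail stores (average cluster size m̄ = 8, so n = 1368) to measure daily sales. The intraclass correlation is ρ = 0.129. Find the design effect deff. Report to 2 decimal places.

1.90

deff = 1 + (8 − 1)·0.129 = 1 + 0.903 = 1.903.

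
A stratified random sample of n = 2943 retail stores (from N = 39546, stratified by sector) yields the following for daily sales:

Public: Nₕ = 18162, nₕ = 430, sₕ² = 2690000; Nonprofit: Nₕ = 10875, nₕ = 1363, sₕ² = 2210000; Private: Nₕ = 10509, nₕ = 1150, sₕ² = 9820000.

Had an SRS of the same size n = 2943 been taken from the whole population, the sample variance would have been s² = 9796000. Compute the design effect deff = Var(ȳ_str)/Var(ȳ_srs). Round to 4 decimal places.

Var(ȳ_str) = Σ Wₕ²(1−fₕ)sₕ²/nₕ with Wₕ = Nₕ/39546:
  Public: (18162/39546)²·(1−430/18162)·2690000/430 = 1288.2498
  Nonprofit: (10875/39546)²·(1−1363/10875)·2210000/1363 = 107.24879
  Private: (10509/39546)²·(1−1150/10509)·9820000/1150 = 537.03101
  → Var(ȳ_str) = 1932.5296.
Var(ȳ_srs) = (1 − 2943/39546)·9796000/2943 = 3080.8648.
deff = 1932.5296 / 3080.8648 = 0.6273.

0.6273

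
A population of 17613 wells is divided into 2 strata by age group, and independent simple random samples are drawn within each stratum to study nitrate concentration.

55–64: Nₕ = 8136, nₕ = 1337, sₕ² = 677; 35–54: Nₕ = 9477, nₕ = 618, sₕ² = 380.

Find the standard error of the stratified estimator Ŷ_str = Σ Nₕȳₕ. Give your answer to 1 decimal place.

8923.8

Var(Ŷ_str) = Σₕ Nₕ²(1 − fₕ)sₕ²/nₕ.
55–64: 8136²·(1 − 1337/8136)·677/1337 = 2.8010009 × 10^7.
35–54: 9477²·(1 − 618/9477)·380/618 = 5.1623887 × 10^7.
Sum = 7.9633896 × 10^7.
SE = √(7.9633896 × 10^7) = 8923.8.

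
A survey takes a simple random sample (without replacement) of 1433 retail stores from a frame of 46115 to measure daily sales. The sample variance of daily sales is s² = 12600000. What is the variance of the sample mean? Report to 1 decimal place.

8519.5

Under SRS without replacement, Var(ȳ) = (1 − f)·s²/n with f = n/N = 1433/46115 = 0.03107449.
Var(ȳ) = (1 − 0.03107449)·12600000/1433 = 0.96892551·8792.7425 = 8519.5125.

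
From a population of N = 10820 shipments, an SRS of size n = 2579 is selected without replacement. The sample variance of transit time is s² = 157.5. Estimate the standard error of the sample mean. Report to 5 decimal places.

Under SRS without replacement, Var(ȳ) = (1 − f)·s²/n with f = n/N = 2579/10820 = 0.23835490.
Var(ȳ) = (1 − 0.23835490)·157.5/2579 = 0.76164510·0.061070182 = 0.046513805.
SE(ȳ) = √(0.046513805) = 0.21567.

0.21567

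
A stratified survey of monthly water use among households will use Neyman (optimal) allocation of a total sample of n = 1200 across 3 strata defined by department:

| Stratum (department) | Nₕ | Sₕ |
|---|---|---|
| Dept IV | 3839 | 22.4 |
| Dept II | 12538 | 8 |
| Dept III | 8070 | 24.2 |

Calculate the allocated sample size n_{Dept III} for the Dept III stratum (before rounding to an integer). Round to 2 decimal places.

614.15

Neyman allocation: nₕ = n·NₕSₕ / Σⱼ NⱼSⱼ.
Σ NⱼSⱼ = 3839·22.4 + 12538·8 + 8070·24.2 = 381591.6.
n_{Dept III} = 1200·8070·24.2 / 381591.6 = 614.15.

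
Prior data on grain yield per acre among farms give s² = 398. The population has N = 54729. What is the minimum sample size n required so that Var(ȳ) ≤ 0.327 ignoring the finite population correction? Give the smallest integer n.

1218

Without fpc, n₀ = s²/D = 398/0.327 = 1217.1254.
Rounding up, n = 1218.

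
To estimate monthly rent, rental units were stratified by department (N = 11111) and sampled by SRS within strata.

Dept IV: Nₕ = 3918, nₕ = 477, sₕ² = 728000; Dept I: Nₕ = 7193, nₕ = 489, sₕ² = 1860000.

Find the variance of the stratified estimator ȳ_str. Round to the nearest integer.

1652

Var(ȳ_str) = Σₕ Wₕ²(1 − fₕ)sₕ²/nₕ with Wₕ = Nₕ/N, N = 11111.
Dept IV: Wₕ = 0.35262353; term = 0.35262353²·(1 − 0.12174579)·728000/477 = 166.66938.
Dept I: Wₕ = 0.64737647; term = 0.64737647²·(1 − 0.06798276)·1860000/489 = 1485.7367.
Sum = 1652.4061.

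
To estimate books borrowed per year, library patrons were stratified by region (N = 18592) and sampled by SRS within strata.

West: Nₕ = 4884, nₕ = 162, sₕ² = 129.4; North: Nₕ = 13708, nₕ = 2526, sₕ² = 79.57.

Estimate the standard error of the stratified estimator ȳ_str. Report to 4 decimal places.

0.2593

Var(ȳ_str) = Σₕ Wₕ²(1 − fₕ)sₕ²/nₕ with Wₕ = Nₕ/N, N = 18592.
West: Wₕ = 0.26269363; term = 0.26269363²·(1 − 0.03316953)·129.4/162 = 0.053292817.
North: Wₕ = 0.73730637; term = 0.73730637²·(1 − 0.18427196)·79.57/2526 = 0.013968745.
Sum = 0.067261562.
SE = √(0.067261562) = 0.2593.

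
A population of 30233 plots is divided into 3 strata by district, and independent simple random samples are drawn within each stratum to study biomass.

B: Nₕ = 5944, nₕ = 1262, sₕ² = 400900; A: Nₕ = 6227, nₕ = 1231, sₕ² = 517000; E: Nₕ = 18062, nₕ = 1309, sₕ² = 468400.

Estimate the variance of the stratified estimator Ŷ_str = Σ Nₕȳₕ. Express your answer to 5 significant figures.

Var(Ŷ_str) = Σₕ Nₕ²(1 − fₕ)sₕ²/nₕ.
B: 5944²·(1 − 1262/5944)·400900/1262 = 8.8407053 × 10^9.
A: 6227²·(1 − 1231/6227)·517000/1231 = 1.3065733 × 10^10.
E: 18062²·(1 − 1309/18062)·468400/1309 = 1.0827686 × 10^11.
Sum = 1.301833 × 10^11.

1.3018 × 10^11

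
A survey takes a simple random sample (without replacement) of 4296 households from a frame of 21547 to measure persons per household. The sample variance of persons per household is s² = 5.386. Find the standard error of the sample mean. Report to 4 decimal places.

0.0317

Under SRS without replacement, Var(ȳ) = (1 − f)·s²/n with f = n/N = 4296/21547 = 0.19937810.
Var(ȳ) = (1 − 0.19937810)·5.386/4296 = 0.80062190·0.0012537244 = 0.0010037592.
SE(ȳ) = √(0.0010037592) = 0.0317.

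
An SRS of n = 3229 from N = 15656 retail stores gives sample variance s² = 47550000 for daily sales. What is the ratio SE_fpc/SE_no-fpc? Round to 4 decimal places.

0.8909

f = n/N = 3229/15656 = 0.20624681.
SE_no-fpc = √(s²/n) = 121.35041; SE_fpc = √((1−f)s²/n) = 108.11451.
Ratio = √(1−f) = 0.89092828.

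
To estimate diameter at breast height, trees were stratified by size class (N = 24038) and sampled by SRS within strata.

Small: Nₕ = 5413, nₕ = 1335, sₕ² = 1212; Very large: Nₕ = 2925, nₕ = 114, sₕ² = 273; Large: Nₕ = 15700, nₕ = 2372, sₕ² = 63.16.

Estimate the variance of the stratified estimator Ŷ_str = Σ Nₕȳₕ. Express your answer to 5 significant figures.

Var(Ŷ_str) = Σₕ Nₕ²(1 − fₕ)sₕ²/nₕ.
Small: 5413²·(1 − 1335/5413)·1212/1335 = 2.004041 × 10^7.
Very large: 2925²·(1 − 114/2925)·273/114 = 1.9689945 × 10^7.
Large: 15700²·(1 − 2372/15700)·63.16/2372 = 5.5717558 × 10^6.
Sum = 4.5302111 × 10^7.

4.5302 × 10^7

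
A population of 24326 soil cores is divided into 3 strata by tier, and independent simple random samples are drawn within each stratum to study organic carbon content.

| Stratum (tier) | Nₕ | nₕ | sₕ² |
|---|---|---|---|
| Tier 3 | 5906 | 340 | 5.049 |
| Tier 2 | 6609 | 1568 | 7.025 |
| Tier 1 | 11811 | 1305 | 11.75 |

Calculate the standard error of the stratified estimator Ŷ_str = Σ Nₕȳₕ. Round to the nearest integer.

1325

Var(Ŷ_str) = Σₕ Nₕ²(1 − fₕ)sₕ²/nₕ.
Tier 3: 5906²·(1 − 340/5906)·5.049/340 = 488161.02.
Tier 2: 6609²·(1 − 1568/6609)·7.025/1568 = 149263.19.
Tier 1: 11811²·(1 − 1305/11811)·11.75/1305 = 1.1172527 × 10^6.
Sum = 1.7546769 × 10^6.
SE = √(1.7546769 × 10^6) = 1325.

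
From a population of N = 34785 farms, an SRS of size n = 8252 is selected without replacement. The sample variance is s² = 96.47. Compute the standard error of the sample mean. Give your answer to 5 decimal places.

Under SRS without replacement, Var(ȳ) = (1 − f)·s²/n with f = n/N = 8252/34785 = 0.23722869.
Var(ȳ) = (1 − 0.23722869)·96.47/8252 = 0.76277131·0.011690499 = 0.0089171774.
SE(ȳ) = √(0.0089171774) = 0.09443.

0.09443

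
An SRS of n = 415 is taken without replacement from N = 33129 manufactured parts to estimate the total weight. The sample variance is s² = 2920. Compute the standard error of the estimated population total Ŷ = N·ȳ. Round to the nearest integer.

Var(Ŷ) = N²·Var(ȳ) = N²·(1 − n/N)·s²/n.
f = 415/33129 = 0.01252679; Var(ȳ) = 0.98747321·2920/415 = 6.9480043.
Var(Ŷ) = 33129² · 6.9480043 = 7.6256476 × 10^9.
SE(Ŷ) = √(7.6256476 × 10^9) = 87325.

87325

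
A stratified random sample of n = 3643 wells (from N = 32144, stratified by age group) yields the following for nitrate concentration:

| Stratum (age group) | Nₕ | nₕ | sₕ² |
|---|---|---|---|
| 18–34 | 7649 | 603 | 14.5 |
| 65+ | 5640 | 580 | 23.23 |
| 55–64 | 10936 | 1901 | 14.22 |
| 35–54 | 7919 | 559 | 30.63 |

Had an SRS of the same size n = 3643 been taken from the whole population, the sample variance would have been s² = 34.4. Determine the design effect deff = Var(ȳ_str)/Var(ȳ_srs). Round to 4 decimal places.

Var(ȳ_str) = Σ Wₕ²(1−fₕ)sₕ²/nₕ with Wₕ = Nₕ/32144:
  18–34: (7649/32144)²·(1−603/7649)·14.5/603 = 0.0012542906
  65+: (5640/32144)²·(1−580/5640)·23.23/580 = 0.0011062442
  55–64: (10936/32144)²·(1−1901/10936)·14.22/1901 = 7.1532648 × 10^-4
  35–54: (7919/32144)²·(1−559/7919)·30.63/559 = 0.0030908897
  → Var(ȳ_str) = 0.006166751.
Var(ȳ_srs) = (1 − 3643/32144)·34.4/3643 = 0.0083725828.
deff = 0.006166751 / 0.0083725828 = 0.7365.

0.7365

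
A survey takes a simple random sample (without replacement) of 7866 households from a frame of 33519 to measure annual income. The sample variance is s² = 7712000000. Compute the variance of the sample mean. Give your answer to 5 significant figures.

Under SRS without replacement, Var(ȳ) = (1 − f)·s²/n with f = n/N = 7866/33519 = 0.23467287.
Var(ȳ) = (1 − 0.23467287)·7712000000/7866 = 0.76532713·980422.07 = 750343.61.

750340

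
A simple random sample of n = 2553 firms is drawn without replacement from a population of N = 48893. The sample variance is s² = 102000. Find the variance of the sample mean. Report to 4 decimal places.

37.8668

Under SRS without replacement, Var(ȳ) = (1 − f)·s²/n with f = n/N = 2553/48893 = 0.05221606.
Var(ȳ) = (1 − 0.05221606)·102000/2553 = 0.94778394·39.952996 = 37.866808.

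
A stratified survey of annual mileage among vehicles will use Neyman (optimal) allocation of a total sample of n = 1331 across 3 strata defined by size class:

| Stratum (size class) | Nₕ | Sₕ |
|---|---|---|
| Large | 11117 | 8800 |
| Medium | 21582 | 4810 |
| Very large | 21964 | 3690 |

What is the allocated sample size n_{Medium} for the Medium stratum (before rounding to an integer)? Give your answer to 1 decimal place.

488.8

Neyman allocation: nₕ = n·NₕSₕ / Σⱼ NⱼSⱼ.
Σ NⱼSⱼ = 11117·8800 + 21582·4810 + 21964·3690 = 2.8268618 × 10^8.
n_{Medium} = 1331·21582·4810 / (2.8268618 × 10^8) = 488.8.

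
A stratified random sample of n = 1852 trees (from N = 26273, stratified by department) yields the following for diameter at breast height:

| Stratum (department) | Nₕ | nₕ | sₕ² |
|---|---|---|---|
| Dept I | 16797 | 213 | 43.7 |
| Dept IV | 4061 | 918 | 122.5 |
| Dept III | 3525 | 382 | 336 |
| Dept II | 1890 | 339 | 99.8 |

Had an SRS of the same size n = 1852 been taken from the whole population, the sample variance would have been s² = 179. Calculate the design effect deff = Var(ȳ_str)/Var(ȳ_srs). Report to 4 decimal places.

Var(ȳ_str) = Σ Wₕ²(1−fₕ)sₕ²/nₕ with Wₕ = Nₕ/26273:
  Dept I: (16797/26273)²·(1−213/16797)·43.7/213 = 0.082794886
  Dept IV: (4061/26273)²·(1−918/4061)·122.5/918 = 0.0024674675
  Dept III: (3525/26273)²·(1−382/3525)·336/382 = 0.014117574
  Dept II: (1890/26273)²·(1−339/1890)·99.8/339 = 0.0012502162
  → Var(ȳ_str) = 0.10063014.
Var(ȳ_srs) = (1 − 1852/26273)·179/1852 = 0.08983919.
deff = 0.10063014 / 0.08983919 = 1.1201.

1.1201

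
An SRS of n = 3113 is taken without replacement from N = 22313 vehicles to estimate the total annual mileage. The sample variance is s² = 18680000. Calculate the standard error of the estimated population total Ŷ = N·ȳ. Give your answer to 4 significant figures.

Var(Ŷ) = N²·Var(ȳ) = N²·(1 − n/N)·s²/n.
f = 3113/22313 = 0.13951508; Var(ȳ) = 0.86048492·18680000/3113 = 5163.4623.
Var(Ŷ) = 22313² · 5163.4623 = 2.5707328 × 10^12.
SE(Ŷ) = √(2.5707328 × 10^12) = 1.603 × 10^6.

1.603 × 10^6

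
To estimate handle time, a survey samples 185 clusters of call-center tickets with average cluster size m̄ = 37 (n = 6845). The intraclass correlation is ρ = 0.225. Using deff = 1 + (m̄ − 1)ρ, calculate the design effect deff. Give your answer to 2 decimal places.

deff = 1 + (37 − 1)·0.225 = 1 + 8.1 = 9.1.

9.10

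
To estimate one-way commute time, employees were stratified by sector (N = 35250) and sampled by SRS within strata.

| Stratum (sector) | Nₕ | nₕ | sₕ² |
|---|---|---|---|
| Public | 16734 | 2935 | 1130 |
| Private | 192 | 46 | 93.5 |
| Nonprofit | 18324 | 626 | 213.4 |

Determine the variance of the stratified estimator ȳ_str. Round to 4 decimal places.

0.1606

Var(ȳ_str) = Σₕ Wₕ²(1 − fₕ)sₕ²/nₕ with Wₕ = Nₕ/N, N = 35250.
Public: Wₕ = 0.47472340; term = 0.47472340²·(1 − 0.17539142)·1130/2935 = 0.071548326.
Private: Wₕ = 0.00544681; term = 0.00544681²·(1 − 0.23958333)·93.5/46 = 4.5855309 × 10^-5.
Nonprofit: Wₕ = 0.51982979; term = 0.51982979²·(1 − 0.03416285)·213.4/626 = 0.088970558.
Sum = 0.16056474.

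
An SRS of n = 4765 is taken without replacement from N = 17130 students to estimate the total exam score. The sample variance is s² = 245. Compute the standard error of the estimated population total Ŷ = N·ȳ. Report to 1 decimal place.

3300.1

Var(Ŷ) = N²·Var(ȳ) = N²·(1 − n/N)·s²/n.
f = 4765/17130 = 0.27816696; Var(ȳ) = 0.72183304·245/4765 = 0.037114186.
Var(Ŷ) = 17130² · 0.037114186 = 1.0890672 × 10^7.
SE(Ŷ) = √(1.0890672 × 10^7) = 3300.1.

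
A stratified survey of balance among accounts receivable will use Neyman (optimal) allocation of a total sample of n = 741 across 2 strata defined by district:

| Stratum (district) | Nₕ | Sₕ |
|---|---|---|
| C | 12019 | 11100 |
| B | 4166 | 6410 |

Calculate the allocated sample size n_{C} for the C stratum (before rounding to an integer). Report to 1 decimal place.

617.4

Neyman allocation: nₕ = n·NₕSₕ / Σⱼ NⱼSⱼ.
Σ NⱼSⱼ = 12019·11100 + 4166·6410 = 1.6011496 × 10^8.
n_{C} = 741·12019·11100 / (1.6011496 × 10^8) = 617.4.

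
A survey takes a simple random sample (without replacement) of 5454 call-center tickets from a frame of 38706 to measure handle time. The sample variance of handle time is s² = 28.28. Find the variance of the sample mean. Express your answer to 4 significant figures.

0.004455

Under SRS without replacement, Var(ȳ) = (1 − f)·s²/n with f = n/N = 5454/38706 = 0.14090839.
Var(ȳ) = (1 − 0.14090839)·28.28/5454 = 0.85909161·0.0051851852 = 0.0044545491.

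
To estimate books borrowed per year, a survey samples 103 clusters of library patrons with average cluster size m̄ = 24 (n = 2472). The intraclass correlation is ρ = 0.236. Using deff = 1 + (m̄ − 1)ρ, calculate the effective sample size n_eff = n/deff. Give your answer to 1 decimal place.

384.6

deff = 1 + (24 − 1)·0.236 = 1 + 5.428 = 6.428.
n_eff = 2472 / 6.428 = 384.6.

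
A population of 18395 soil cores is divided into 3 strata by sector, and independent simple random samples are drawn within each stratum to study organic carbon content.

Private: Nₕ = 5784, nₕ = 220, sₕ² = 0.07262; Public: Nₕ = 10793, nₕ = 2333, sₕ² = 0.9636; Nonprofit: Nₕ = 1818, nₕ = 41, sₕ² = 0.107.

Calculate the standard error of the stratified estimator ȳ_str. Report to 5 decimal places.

Var(ȳ_str) = Σₕ Wₕ²(1 − fₕ)sₕ²/nₕ with Wₕ = Nₕ/N, N = 18395.
Private: Wₕ = 0.31443327; term = 0.31443327²·(1 − 0.03803596)·0.07262/220 = 3.1394197 × 10^-5.
Public: Wₕ = 0.58673553; term = 0.58673553²·(1 − 0.21615862)·0.9636/2333 = 1.1145383 × 10^-4.
Nonprofit: Wₕ = 0.09883120; term = 0.09883120²·(1 − 0.02255226)·0.107/41 = 2.4916191 × 10^-5.
Sum = 1.6776422 × 10^-4.
SE = √(1.6776422 × 10^-4) = 0.01295.

0.01295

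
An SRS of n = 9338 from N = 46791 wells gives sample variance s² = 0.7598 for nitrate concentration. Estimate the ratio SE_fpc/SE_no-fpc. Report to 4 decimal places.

f = n/N = 9338/46791 = 0.19956829.
SE_no-fpc = √(s²/n) = 0.0090203359; SE_fpc = √((1−f)s²/n) = 0.0080702103.
Ratio = √(1−f) = 0.89466849.

0.8947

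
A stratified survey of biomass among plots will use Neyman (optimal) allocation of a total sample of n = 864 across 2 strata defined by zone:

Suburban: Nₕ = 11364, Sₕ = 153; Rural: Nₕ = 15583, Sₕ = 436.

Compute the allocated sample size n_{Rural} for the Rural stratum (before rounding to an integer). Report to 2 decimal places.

687.95

Neyman allocation: nₕ = n·NₕSₕ / Σⱼ NⱼSⱼ.
Σ NⱼSⱼ = 11364·153 + 15583·436 = 8.53288 × 10^6.
n_{Rural} = 864·15583·436 / (8.53288 × 10^6) = 687.95.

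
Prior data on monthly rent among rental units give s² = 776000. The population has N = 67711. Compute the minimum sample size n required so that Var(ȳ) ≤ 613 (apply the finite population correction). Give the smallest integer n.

Without fpc, n₀ = s²/D = 776000/613 = 1265.9054.
With fpc, (1 − n/N)·s²/n ≤ D requires n ≥ n₀/(1 + n₀/N) = 1265.9054/(1 + 1265.9054/67711) = 1242.6727.
Rounding up, n = 1243.

1243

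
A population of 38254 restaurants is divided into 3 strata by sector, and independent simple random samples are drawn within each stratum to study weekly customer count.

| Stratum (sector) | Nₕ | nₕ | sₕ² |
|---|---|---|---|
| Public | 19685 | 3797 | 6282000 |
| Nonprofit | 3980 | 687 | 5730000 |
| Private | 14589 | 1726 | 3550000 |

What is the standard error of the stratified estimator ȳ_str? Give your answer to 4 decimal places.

26.3069

Var(ȳ_str) = Σₕ Wₕ²(1 − fₕ)sₕ²/nₕ with Wₕ = Nₕ/N, N = 38254.
Public: Wₕ = 0.51458671; term = 0.51458671²·(1 − 0.19288799)·6282000/3797 = 353.59676.
Nonprofit: Wₕ = 0.10404141; term = 0.10404141²·(1 − 0.17261307)·5730000/687 = 74.699721.
Private: Wₕ = 0.38137188; term = 0.38137188²·(1 − 0.11830831)·3550000/1726 = 263.75558.
Sum = 692.05206.
SE = √(692.05206) = 26.3069.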